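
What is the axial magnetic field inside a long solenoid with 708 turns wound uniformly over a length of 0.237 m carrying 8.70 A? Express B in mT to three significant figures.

Inside a long solenoid, B = μ₀nI with n = 2987 turns/m.
B = 4π×10⁻⁷ × 2987 × 8.70 = 3.27×10⁻² T.

B ≈ 32.7 mT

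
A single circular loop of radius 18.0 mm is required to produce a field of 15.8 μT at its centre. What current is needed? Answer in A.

At the centre of a circular loop B = μ₀I/(2R), so I = 2RB/μ₀.
With R = 0.018 m, I = 2 × 0.018 × 1.58×10⁻⁵ / (4π×10⁻⁷) = 0.453 A.

I ≈ 0.453 A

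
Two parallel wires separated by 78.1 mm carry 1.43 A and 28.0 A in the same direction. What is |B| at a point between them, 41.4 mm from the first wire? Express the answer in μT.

Each long wire gives B = μ₀I/(2πd). Distances are d₁ = 0.0414 m and d₂ = 0.0367 m.
B₁ = 6.91×10⁻⁶ T, B₂ = 1.53×10⁻⁴ T.
Between parallel currents the two contributions point in opposite directions, so they subtract. B = |B₁ − B₂| = |6.91×10⁻⁶ − 1.53×10⁻⁴| = 1.46×10⁻⁴ T.

B ≈ 146 μT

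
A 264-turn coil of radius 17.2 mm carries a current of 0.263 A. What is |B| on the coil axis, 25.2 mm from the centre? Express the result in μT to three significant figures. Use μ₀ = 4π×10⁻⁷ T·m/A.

B ≈ 454 μT

For an N-turn flat coil, B = Nμ₀IR²/[2(R²+z²)^(3/2)] with R = 0.0172 m, z = 0.0252 m.
B = 264 × 1.72×10⁻⁶ T = 4.54×10⁻⁴ T.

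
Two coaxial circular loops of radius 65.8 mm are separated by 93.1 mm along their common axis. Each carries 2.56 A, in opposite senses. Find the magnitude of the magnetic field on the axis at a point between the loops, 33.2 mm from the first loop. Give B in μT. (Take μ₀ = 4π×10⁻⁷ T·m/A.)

Each loop contributes B = μ₀IR²/[2(R²+z²)^(3/2)] on the axis, with z measured from that loop.
Loop 1 (z = 0.0332 m): B₁ = 1.74×10⁻⁵ T. Loop 2 (z = 0.0599 m): B₂ = 9.89×10⁻⁶ T.
The fields oppose: B = |B₁ − B₂| = 7.51×10⁻⁶ T.

B ≈ 7.51 μT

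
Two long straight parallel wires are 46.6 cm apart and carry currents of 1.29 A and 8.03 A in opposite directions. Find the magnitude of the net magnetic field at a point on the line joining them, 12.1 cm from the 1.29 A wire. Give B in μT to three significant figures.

B ≈ 6.79 μT

Each long wire gives B = μ₀I/(2πd). Distances are d₁ = 0.121 m and d₂ = 0.345 m.
B₁ = 2.13×10⁻⁶ T, B₂ = 4.66×10⁻⁶ T.
Between antiparallel currents both contributions point the same way, so they add. B = B₁ + B₂ = 2.13×10⁻⁶ + 4.66×10⁻⁶ = 6.79×10⁻⁶ T.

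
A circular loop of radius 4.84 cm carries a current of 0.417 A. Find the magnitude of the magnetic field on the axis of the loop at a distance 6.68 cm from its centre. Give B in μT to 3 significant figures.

On the axis of a circular loop, B = μ₀IR² / [2(R²+z²)^(3/2)].
R² + z² = (0.0484)² + (0.0668)² = 0.006805 m², and (R²+z²)^(3/2) = 5.61×10⁻⁴ m³.
B = (4π×10⁻⁷ × 0.417 × 0.002343) / (2 × 5.61×10⁻⁴) = 1.09×10⁻⁶ T.

B ≈ 1.09 μT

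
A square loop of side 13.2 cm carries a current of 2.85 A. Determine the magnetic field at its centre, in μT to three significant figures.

Each side is a finite straight segment at perpendicular distance d = a/(2 tan(π/4)) = 0.066 m from the centre, with end-angles ±π/4.
One side contributes B₁ = (μ₀I/4πd)·2 sin(π/4) = 6.11×10⁻⁶ T.
All 4 sides add in the same direction: B = 4 × 6.11×10⁻⁶ = 2.44×10⁻⁵ T.

B ≈ 24.4 μT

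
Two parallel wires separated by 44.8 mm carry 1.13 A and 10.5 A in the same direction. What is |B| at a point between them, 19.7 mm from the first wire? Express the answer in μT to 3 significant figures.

Each long wire gives B = μ₀I/(2πd). Distances are d₁ = 0.0197 m and d₂ = 0.0251 m.
B₁ = 1.15×10⁻⁵ T, B₂ = 8.37×10⁻⁵ T.
Between parallel currents the two contributions point in opposite directions, so they subtract. B = |B₁ − B₂| = |1.15×10⁻⁵ − 8.37×10⁻⁵| = 7.22×10⁻⁵ T.

B ≈ 72.2 μT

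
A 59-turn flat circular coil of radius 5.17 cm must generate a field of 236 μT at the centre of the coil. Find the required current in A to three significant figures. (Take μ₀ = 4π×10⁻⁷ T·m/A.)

I ≈ 0.329 A

For an N-turn coil, B = Nμ₀I/(2R) with R = 0.0517 m, so I = 2RB/(Nμ₀) = 2 × 0.0517 × 2.36×10⁻⁴ / (59 × 4π×10⁻⁷) = 0.329 A.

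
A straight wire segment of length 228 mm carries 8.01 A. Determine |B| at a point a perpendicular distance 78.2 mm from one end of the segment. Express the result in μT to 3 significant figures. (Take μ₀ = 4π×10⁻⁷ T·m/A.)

For a finite straight segment, B = (μ₀I/4πd)(sinθ₁ + sinθ₂), where θ₁, θ₂ are the angles from the perpendicular to each end.
The perpendicular foot is at one end, so the two end-offsets along the wire are 0 and L = 0.228 m.
sinθ₁ = 0/√(0²+0.0782²) = 0.0000; sinθ₂ = 0.228/√(0.228²+0.0782²) = 0.9459.
B = (4π×10⁻⁷ × 8.01) / (4π × 0.0782) × (0.0000 + 0.9459) = 9.69×10⁻⁶ T.

B ≈ 9.69 μT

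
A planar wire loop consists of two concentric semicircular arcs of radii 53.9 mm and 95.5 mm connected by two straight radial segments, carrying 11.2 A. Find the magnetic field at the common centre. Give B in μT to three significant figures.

The radial connectors point toward the centre, so dl × r̂ = 0 and they contribute nothing.
Each semicircle gives μ₀I/(4R): inner arc 6.53×10⁻⁵ T, outer arc 3.68×10⁻⁵ T.
The two arcs carry current in opposite angular senses, so their fields oppose: B = |6.53×10⁻⁵ − 3.68×10⁻⁵| = 2.84×10⁻⁵ T.

B ≈ 28.4 μT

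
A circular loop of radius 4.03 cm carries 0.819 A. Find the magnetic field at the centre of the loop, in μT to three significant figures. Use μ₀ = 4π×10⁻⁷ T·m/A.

At the centre of a circular loop the Biot–Savart law gives B = μ₀I/(2R).
B = (4π×10⁻⁷ × 0.819) / (2 × 0.0403) = 1.28×10⁻⁵ T.

B ≈ 12.8 μT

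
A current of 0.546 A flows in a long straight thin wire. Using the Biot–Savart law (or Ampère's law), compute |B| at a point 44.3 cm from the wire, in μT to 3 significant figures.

B ≈ 0.247 μT

For an infinitely long straight wire, B = μ₀I/(2πd).
B = (4π×10⁻⁷ × 0.546) / (2π × 0.443) = 2.47×10⁻⁷ T.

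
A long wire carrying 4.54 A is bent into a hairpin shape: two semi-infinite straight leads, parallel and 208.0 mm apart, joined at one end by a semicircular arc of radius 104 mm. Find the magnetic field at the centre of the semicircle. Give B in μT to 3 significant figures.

The semicircular arc contributes B_arc = μ₀I·π/(4πR) = μ₀I/(4R) = 1.37×10⁻⁵ T.
Each semi-infinite lead is at perpendicular distance R = 0.104 m from the centre, with the perpendicular foot at its near end, so it contributes μ₀I/(4πR); both point the same way, together 8.73×10⁻⁶ T.
Arc and leads all point the same direction: B = 1.37×10⁻⁵ + 8.73×10⁻⁶ = 2.24×10⁻⁵ T.

B ≈ 22.4 μT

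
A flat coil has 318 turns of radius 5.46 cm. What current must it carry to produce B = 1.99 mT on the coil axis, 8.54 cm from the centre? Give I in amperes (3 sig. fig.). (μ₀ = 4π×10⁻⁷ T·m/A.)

I ≈ 3.48 A

For an N-turn coil, B = Nμ₀IR²/[2(R²+z²)^(3/2)] with R = 0.0546 m, z = 0.0854 m, so I = 2B(R²+z²)^(3/2)/(Nμ₀R²) = 2 × 1.99×10⁻³ × 1.04×10⁻³ / (318 × 4π×10⁻⁷ × 0.002981) = 3.48 A.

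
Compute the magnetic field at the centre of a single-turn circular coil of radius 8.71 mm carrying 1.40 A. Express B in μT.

B ≈ 101 μT

At the centre of a circular loop the Biot–Savart law gives B = μ₀I/(2R).
B = (4π×10⁻⁷ × 1.40) / (2 × 0.00871) = 1.01×10⁻⁴ T.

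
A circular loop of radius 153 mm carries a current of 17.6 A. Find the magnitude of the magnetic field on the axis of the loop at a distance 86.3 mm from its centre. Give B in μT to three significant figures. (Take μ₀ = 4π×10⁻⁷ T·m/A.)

B ≈ 47.8 μT

On the axis of a circular loop, B = μ₀IR² / [2(R²+z²)^(3/2)].
R² + z² = (0.153)² + (0.0863)² = 0.03086 m², and (R²+z²)^(3/2) = 5.42×10⁻³ m³.
B = (4π×10⁻⁷ × 17.6 × 0.02341) / (2 × 5.42×10⁻³) = 4.78×10⁻⁵ T.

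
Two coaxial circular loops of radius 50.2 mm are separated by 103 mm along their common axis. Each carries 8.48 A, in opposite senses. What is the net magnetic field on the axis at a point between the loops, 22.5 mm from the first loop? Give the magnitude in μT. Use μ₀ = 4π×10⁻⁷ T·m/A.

B ≈ 64.9 μT

Each loop contributes B = μ₀IR²/[2(R²+z²)^(3/2)] on the axis, with z measured from that loop.
Loop 1 (z = 0.0225 m): B₁ = 8.07×10⁻⁵ T. Loop 2 (z = 0.0805 m): B₂ = 1.57×10⁻⁵ T.
The fields oppose: B = |B₁ − B₂| = 6.49×10⁻⁵ T.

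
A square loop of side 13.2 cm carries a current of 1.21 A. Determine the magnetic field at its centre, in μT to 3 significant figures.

Each side is a finite straight segment at perpendicular distance d = a/(2 tan(π/4)) = 0.066 m from the centre, with end-angles ±π/4.
One side contributes B₁ = (μ₀I/4πd)·2 sin(π/4) = 2.59×10⁻⁶ T.
All 4 sides add in the same direction: B = 4 × 2.59×10⁻⁶ = 1.04×10⁻⁵ T.

B ≈ 10.4 μT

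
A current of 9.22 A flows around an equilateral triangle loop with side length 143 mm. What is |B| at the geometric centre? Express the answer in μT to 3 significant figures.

B ≈ 116 μT

Each side is a finite straight segment at perpendicular distance d = a/(2 tan(π/3)) = 0.04128 m from the centre, with end-angles ±π/3.
One side contributes B₁ = (μ₀I/4πd)·2 sin(π/3) = 3.87×10⁻⁵ T.
All 3 sides add in the same direction: B = 3 × 3.87×10⁻⁵ = 1.16×10⁻⁴ T.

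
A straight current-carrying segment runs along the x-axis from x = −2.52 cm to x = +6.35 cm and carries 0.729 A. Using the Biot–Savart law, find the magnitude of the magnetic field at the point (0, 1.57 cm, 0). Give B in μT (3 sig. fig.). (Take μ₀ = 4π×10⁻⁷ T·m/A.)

For a finite straight segment, B = (μ₀I/4πd)(sinθ₁ + sinθ₂), where θ₁, θ₂ are the angles from the perpendicular to each end.
The perpendicular distance is d = 0.0157 m; the end-offsets along the wire are a = 0.0252 m and b = 0.0635 m.
sinθ₁ = 0.0252/√(0.0252²+0.0157²) = 0.8488; sinθ₂ = 0.0635/√(0.0635²+0.0157²) = 0.9708.
B = (4π×10⁻⁷ × 0.729) / (4π × 0.0157) × (0.8488 + 0.9708) = 8.45×10⁻⁶ T.

B ≈ 8.45 μT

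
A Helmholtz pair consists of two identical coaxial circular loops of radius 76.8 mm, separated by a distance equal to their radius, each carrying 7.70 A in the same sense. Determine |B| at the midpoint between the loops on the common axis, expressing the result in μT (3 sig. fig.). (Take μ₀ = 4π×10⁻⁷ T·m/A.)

B ≈ 90.2 μT

Each loop contributes B = μ₀IR²/[2(R²+z²)^(3/2)] on the axis, with z measured from that loop.
Loop 1 (z = 0.0384 m): B₁ = 4.51×10⁻⁵ T. Loop 2 (z = 0.0384 m): B₂ = 4.51×10⁻⁵ T.
The fields add: B = B₁ + B₂ = 9.02×10⁻⁵ T.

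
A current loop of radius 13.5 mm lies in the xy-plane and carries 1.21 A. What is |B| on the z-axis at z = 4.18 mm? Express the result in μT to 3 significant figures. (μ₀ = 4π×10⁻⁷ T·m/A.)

On the axis of a circular loop, B = μ₀IR² / [2(R²+z²)^(3/2)].
R² + z² = (0.0135)² + (0.00418)² = 0.0001997 m², and (R²+z²)^(3/2) = 2.82×10⁻⁶ m³.
B = (4π×10⁻⁷ × 1.21 × 0.0001822) / (2 × 2.82×10⁻⁶) = 4.91×10⁻⁵ T.

B ≈ 49.1 μT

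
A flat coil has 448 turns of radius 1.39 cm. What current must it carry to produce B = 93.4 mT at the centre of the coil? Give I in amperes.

For an N-turn coil, B = Nμ₀I/(2R) with R = 0.0139 m, so I = 2RB/(Nμ₀) = 2 × 0.0139 × 9.34×10⁻² / (448 × 4π×10⁻⁷) = 4.61 A.

I ≈ 4.61 A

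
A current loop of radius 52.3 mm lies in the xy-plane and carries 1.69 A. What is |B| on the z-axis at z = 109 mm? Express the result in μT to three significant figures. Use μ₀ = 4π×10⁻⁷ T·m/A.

B ≈ 1.64 μT

On the axis of a circular loop, B = μ₀IR² / [2(R²+z²)^(3/2)].
R² + z² = (0.0523)² + (0.109)² = 0.01462 m², and (R²+z²)^(3/2) = 1.77×10⁻³ m³.
B = (4π×10⁻⁷ × 1.69 × 0.002735) / (2 × 1.77×10⁻³) = 1.64×10⁻⁶ T.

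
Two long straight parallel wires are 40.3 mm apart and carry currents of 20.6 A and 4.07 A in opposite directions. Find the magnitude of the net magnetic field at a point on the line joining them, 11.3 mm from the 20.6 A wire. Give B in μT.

Each long wire gives B = μ₀I/(2πd). Distances are d₁ = 0.0113 m and d₂ = 0.029 m.
B₁ = 3.65×10⁻⁴ T, B₂ = 2.81×10⁻⁵ T.
Between antiparallel currents both contributions point the same way, so they add. B = B₁ + B₂ = 3.65×10⁻⁴ + 2.81×10⁻⁵ = 3.93×10⁻⁴ T.

B ≈ 393 μT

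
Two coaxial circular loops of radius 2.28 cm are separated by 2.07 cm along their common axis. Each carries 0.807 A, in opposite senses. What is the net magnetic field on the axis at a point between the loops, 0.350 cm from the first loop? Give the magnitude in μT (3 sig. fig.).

Each loop contributes B = μ₀IR²/[2(R²+z²)^(3/2)] on the axis, with z measured from that loop.
Loop 1 (z = 0.0035 m): B₁ = 2.15×10⁻⁵ T. Loop 2 (z = 0.0172 m): B₂ = 1.13×10⁻⁵ T.
The fields oppose: B = |B₁ − B₂| = 1.02×10⁻⁵ T.

B ≈ 10.2 μT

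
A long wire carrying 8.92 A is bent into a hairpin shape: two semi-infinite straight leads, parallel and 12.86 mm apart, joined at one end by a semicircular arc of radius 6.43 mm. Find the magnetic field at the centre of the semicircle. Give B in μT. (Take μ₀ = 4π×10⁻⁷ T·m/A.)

B ≈ 713 μT

The semicircular arc contributes B_arc = μ₀I·π/(4πR) = μ₀I/(4R) = 4.36×10⁻⁴ T.
Each semi-infinite lead is at perpendicular distance R = 0.00643 m from the centre, with the perpendicular foot at its near end, so it contributes μ₀I/(4πR); both point the same way, together 2.77×10⁻⁴ T.
Arc and leads all point the same direction: B = 4.36×10⁻⁴ + 2.77×10⁻⁴ = 7.13×10⁻⁴ T.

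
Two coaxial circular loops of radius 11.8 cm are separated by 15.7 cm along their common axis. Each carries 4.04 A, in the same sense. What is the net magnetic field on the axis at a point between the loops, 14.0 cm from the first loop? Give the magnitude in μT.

Each loop contributes B = μ₀IR²/[2(R²+z²)^(3/2)] on the axis, with z measured from that loop.
Loop 1 (z = 0.14 m): B₁ = 5.76×10⁻⁶ T. Loop 2 (z = 0.017 m): B₂ = 2.09×10⁻⁵ T.
The fields add: B = B₁ + B₂ = 2.66×10⁻⁵ T.

B ≈ 26.6 μT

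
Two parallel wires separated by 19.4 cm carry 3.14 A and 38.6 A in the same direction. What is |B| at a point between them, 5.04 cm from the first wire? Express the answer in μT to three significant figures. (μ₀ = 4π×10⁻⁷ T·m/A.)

Each long wire gives B = μ₀I/(2πd). Distances are d₁ = 0.0504 m and d₂ = 0.1436 m.
B₁ = 1.25×10⁻⁵ T, B₂ = 5.38×10⁻⁵ T.
Between parallel currents the two contributions point in opposite directions, so they subtract. B = |B₁ − B₂| = |1.25×10⁻⁵ − 5.38×10⁻⁵| = 4.13×10⁻⁵ T.

B ≈ 41.3 μT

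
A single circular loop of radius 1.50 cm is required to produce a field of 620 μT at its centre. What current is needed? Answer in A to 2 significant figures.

At the centre of a circular loop B = μ₀I/(2R), so I = 2RB/μ₀.
With R = 0.015 m, I = 2 × 0.015 × 6.20×10⁻⁴ / (4π×10⁻⁷) = 14.8 A.

I ≈ 15 A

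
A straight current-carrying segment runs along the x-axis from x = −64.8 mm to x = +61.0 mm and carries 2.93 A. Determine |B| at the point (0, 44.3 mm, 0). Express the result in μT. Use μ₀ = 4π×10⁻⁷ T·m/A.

B ≈ 10.8 μT

For a finite straight segment, B = (μ₀I/4πd)(sinθ₁ + sinθ₂), where θ₁, θ₂ are the angles from the perpendicular to each end.
The perpendicular distance is d = 0.0443 m; the end-offsets along the wire are a = 0.0648 m and b = 0.061 m.
sinθ₁ = 0.0648/√(0.0648²+0.0443²) = 0.8255; sinθ₂ = 0.061/√(0.061²+0.0443²) = 0.8091.
B = (4π×10⁻⁷ × 2.93) / (4π × 0.0443) × (0.8255 + 0.8091) = 1.08×10⁻⁵ T.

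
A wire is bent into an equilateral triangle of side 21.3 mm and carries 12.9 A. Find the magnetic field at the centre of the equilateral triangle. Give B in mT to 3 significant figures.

B ≈ 1.09 mT

Each side is a finite straight segment at perpendicular distance d = a/(2 tan(π/3)) = 0.006149 m from the centre, with end-angles ±π/3.
One side contributes B₁ = (μ₀I/4πd)·2 sin(π/3) = 3.63×10⁻⁴ T.
All 3 sides add in the same direction: B = 3 × 3.63×10⁻⁴ = 1.09×10⁻³ T.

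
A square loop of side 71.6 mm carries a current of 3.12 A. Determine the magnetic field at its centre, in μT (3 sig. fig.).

Each side is a finite straight segment at perpendicular distance d = a/(2 tan(π/4)) = 0.0358 m from the centre, with end-angles ±π/4.
One side contributes B₁ = (μ₀I/4πd)·2 sin(π/4) = 1.23×10⁻⁵ T.
All 4 sides add in the same direction: B = 4 × 1.23×10⁻⁵ = 4.93×10⁻⁵ T.

B ≈ 49.3 μT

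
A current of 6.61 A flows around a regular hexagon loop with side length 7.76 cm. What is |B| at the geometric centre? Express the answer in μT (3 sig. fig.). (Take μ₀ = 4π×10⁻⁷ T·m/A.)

B ≈ 59.0 μT

Each side is a finite straight segment at perpendicular distance d = a/(2 tan(π/6)) = 0.0672 m from the centre, with end-angles ±π/6.
One side contributes B₁ = (μ₀I/4πd)·2 sin(π/6) = 9.84×10⁻⁶ T.
All 6 sides add in the same direction: B = 6 × 9.84×10⁻⁶ = 5.90×10⁻⁵ T.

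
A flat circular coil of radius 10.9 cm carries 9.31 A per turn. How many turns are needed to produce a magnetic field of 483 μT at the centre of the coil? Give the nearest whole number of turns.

N = 9

For an N-turn coil, B = Nμ₀I/(2R). A single turn gives B₁ = 5.37×10⁻⁵ T with R = 0.109 m.
N = B/B₁ = 4.83×10⁻⁴ / 5.37×10⁻⁵ = 9.00.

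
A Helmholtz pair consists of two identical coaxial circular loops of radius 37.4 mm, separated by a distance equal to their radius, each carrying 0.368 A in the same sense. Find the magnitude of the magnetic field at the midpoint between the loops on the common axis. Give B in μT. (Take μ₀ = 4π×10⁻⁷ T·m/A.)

Each loop contributes B = μ₀IR²/[2(R²+z²)^(3/2)] on the axis, with z measured from that loop.
Loop 1 (z = 0.0187 m): B₁ = 4.42×10⁻⁶ T. Loop 2 (z = 0.0187 m): B₂ = 4.42×10⁻⁶ T.
The fields add: B = B₁ + B₂ = 8.85×10⁻⁶ T.

B ≈ 8.85 μT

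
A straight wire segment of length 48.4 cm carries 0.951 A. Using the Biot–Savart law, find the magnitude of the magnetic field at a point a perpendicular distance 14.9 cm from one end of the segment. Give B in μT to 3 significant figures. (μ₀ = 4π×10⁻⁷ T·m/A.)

B ≈ 0.610 μT

For a finite straight segment, B = (μ₀I/4πd)(sinθ₁ + sinθ₂), where θ₁, θ₂ are the angles from the perpendicular to each end.
The perpendicular foot is at one end, so the two end-offsets along the wire are 0 and L = 0.484 m.
sinθ₁ = 0/√(0²+0.149²) = 0.0000; sinθ₂ = 0.484/√(0.484²+0.149²) = 0.9557.
B = (4π×10⁻⁷ × 0.951) / (4π × 0.149) × (0.0000 + 0.9557) = 6.10×10⁻⁷ T.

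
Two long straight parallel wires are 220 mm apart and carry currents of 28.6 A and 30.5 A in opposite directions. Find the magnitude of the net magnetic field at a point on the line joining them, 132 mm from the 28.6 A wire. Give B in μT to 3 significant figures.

Each long wire gives B = μ₀I/(2πd). Distances are d₁ = 0.132 m and d₂ = 0.088 m.
B₁ = 4.33×10⁻⁵ T, B₂ = 6.93×10⁻⁵ T.
Between antiparallel currents both contributions point the same way, so they add. B = B₁ + B₂ = 4.33×10⁻⁵ + 6.93×10⁻⁵ = 1.13×10⁻⁴ T.

B ≈ 113 μT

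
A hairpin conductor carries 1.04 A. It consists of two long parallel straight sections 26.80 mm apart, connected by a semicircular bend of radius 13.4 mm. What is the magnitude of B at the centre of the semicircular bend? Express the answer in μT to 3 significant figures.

The semicircular arc contributes B_arc = μ₀I·π/(4πR) = μ₀I/(4R) = 2.44×10⁻⁵ T.
Each semi-infinite lead is at perpendicular distance R = 0.0134 m from the centre, with the perpendicular foot at its near end, so it contributes μ₀I/(4πR); both point the same way, together 1.55×10⁻⁵ T.
Arc and leads all point the same direction: B = 2.44×10⁻⁵ + 1.55×10⁻⁵ = 3.99×10⁻⁵ T.

B ≈ 39.9 μT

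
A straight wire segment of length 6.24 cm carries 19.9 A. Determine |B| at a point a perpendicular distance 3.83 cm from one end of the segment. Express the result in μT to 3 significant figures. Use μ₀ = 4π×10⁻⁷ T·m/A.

B ≈ 44.3 μT

For a finite straight segment, B = (μ₀I/4πd)(sinθ₁ + sinθ₂), where θ₁, θ₂ are the angles from the perpendicular to each end.
The perpendicular foot is at one end, so the two end-offsets along the wire are 0 and L = 0.0624 m.
sinθ₁ = 0/√(0²+0.0383²) = 0.0000; sinθ₂ = 0.0624/√(0.0624²+0.0383²) = 0.8523.
B = (4π×10⁻⁷ × 19.9) / (4π × 0.0383) × (0.0000 + 0.8523) = 4.43×10⁻⁵ T.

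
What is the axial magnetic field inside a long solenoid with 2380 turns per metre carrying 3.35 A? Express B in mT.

Inside a long solenoid, B = μ₀nI with n = 2380 turns/m.
B = 4π×10⁻⁷ × 2380 × 3.35 = 1.00×10⁻² T.

B ≈ 10.0 mT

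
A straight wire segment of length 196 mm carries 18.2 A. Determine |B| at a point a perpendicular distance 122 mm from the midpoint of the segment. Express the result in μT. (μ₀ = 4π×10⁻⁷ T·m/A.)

For a finite straight segment, B = (μ₀I/4πd)(sinθ₁ + sinθ₂), where θ₁, θ₂ are the angles from the perpendicular to each end.
The perpendicular from the point meets the wire at its midpoint, so each end is L/2 = 0.098 m away along the wire.
sinθ₁ = 0.098/√(0.098²+0.122²) = 0.6263; sinθ₂ = 0.098/√(0.098²+0.122²) = 0.6263.
B = (4π×10⁻⁷ × 18.2) / (4π × 0.122) × (0.6263 + 0.6263) = 1.87×10⁻⁵ T.

B ≈ 18.7 μT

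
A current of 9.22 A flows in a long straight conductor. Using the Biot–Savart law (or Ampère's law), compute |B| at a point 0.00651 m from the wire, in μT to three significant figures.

For an infinitely long straight wire, B = μ₀I/(2πd).
B = (4π×10⁻⁷ × 9.22) / (2π × 0.00651) = 2.83×10⁻⁴ T.

B ≈ 283 μT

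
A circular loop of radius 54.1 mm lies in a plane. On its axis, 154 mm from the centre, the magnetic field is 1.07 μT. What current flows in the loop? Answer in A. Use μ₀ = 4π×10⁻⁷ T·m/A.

On the axis of a loop, B = μ₀IR²/[2(R²+z²)^(3/2)], so I = 2B(R²+z²)^(3/2)/(μ₀R²).
R² + z² = 0.002927 + 0.02372 = 0.02664 m²; raised to 3/2 gives 4.35×10⁻³ m³.
I = 2 × 1.07×10⁻⁶ × 4.35×10⁻³ / (1.26×10⁻⁶ × 0.002927) = 2.53 A.

I ≈ 2.53 A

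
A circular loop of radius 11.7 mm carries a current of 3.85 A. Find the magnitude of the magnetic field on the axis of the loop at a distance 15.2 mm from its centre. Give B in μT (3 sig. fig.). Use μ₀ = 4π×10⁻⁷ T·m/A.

B ≈ 46.9 μT

On the axis of a circular loop, B = μ₀IR² / [2(R²+z²)^(3/2)].
R² + z² = (0.0117)² + (0.0152)² = 0.0003679 m², and (R²+z²)^(3/2) = 7.06×10⁻⁶ m³.
B = (4π×10⁻⁷ × 3.85 × 0.0001369) / (2 × 7.06×10⁻⁶) = 4.69×10⁻⁵ T.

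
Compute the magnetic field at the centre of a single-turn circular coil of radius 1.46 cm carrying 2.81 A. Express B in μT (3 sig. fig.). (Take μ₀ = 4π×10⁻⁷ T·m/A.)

B ≈ 121 μT

At the centre of a circular loop the Biot–Savart law gives B = μ₀I/(2R).
B = (4π×10⁻⁷ × 2.81) / (2 × 0.0146) = 1.21×10⁻⁴ T.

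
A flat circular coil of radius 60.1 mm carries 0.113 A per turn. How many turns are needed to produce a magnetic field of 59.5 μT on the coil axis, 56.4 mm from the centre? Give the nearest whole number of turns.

N = 130

For an N-turn coil, B = Nμ₀IR²/[2(R²+z²)^(3/2)]. A single turn gives B₁ = 4.58×10⁻⁷ T with R = 0.0601 m, z = 0.0564 m.
N = B/B₁ = 5.95×10⁻⁵ / 4.58×10⁻⁷ = 129.90.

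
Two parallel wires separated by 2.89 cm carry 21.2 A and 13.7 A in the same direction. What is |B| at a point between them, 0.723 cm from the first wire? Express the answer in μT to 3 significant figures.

Each long wire gives B = μ₀I/(2πd). Distances are d₁ = 0.00723 m and d₂ = 0.02167 m.
B₁ = 5.86×10⁻⁴ T, B₂ = 1.26×10⁻⁴ T.
Between parallel currents the two contributions point in opposite directions, so they subtract. B = |B₁ − B₂| = |5.86×10⁻⁴ − 1.26×10⁻⁴| = 4.60×10⁻⁴ T.

B ≈ 460 μT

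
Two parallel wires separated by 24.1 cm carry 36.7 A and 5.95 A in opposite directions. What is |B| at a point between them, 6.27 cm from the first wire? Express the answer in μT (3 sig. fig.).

B ≈ 124 μT

Each long wire gives B = μ₀I/(2πd). Distances are d₁ = 0.0627 m and d₂ = 0.1783 m.
B₁ = 1.17×10⁻⁴ T, B₂ = 6.67×10⁻⁶ T.
Between antiparallel currents both contributions point the same way, so they add. B = B₁ + B₂ = 1.17×10⁻⁴ + 6.67×10⁻⁶ = 1.24×10⁻⁴ T.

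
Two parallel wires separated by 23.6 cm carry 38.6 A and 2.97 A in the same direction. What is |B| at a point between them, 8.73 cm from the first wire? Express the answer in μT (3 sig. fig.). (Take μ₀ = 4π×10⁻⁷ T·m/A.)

Each long wire gives B = μ₀I/(2πd). Distances are d₁ = 0.0873 m and d₂ = 0.1487 m.
B₁ = 8.84×10⁻⁵ T, B₂ = 3.99×10⁻⁶ T.
Between parallel currents the two contributions point in opposite directions, so they subtract. B = |B₁ − B₂| = |8.84×10⁻⁵ − 3.99×10⁻⁶| = 8.44×10⁻⁵ T.

B ≈ 84.4 μT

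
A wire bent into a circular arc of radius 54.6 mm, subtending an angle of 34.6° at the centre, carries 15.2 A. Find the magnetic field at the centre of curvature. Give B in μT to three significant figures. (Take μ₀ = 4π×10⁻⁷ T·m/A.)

The Biot–Savart field of a circular arc at its centre is B = μ₀Iφ/(4πR), with φ = 0.6039 rad.
B = (4π×10⁻⁷ × 15.2 × 0.6039) / (4π × 0.0546) = 1.68×10⁻⁵ T.

B ≈ 16.8 μT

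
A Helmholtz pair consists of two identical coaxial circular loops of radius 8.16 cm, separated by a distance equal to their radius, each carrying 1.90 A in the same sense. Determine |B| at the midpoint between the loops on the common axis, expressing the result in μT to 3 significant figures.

B ≈ 20.9 μT

Each loop contributes B = μ₀IR²/[2(R²+z²)^(3/2)] on the axis, with z measured from that loop.
Loop 1 (z = 0.0408 m): B₁ = 1.05×10⁻⁵ T. Loop 2 (z = 0.0408 m): B₂ = 1.05×10⁻⁵ T.
The fields add: B = B₁ + B₂ = 2.09×10⁻⁵ T.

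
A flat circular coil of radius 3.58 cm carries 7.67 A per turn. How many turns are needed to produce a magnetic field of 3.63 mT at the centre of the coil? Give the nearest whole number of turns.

For an N-turn coil, B = Nμ₀I/(2R). A single turn gives B₁ = 1.35×10⁻⁴ T with R = 0.0358 m.
N = B/B₁ = 3.63×10⁻³ / 1.35×10⁻⁴ = 26.97.

N = 27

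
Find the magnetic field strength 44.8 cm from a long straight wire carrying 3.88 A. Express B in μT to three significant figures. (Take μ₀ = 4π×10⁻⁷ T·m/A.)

B ≈ 1.73 μT

For an infinitely long straight wire, B = μ₀I/(2πd).
B = (4π×10⁻⁷ × 3.88) / (2π × 0.448) = 1.73×10⁻⁶ T.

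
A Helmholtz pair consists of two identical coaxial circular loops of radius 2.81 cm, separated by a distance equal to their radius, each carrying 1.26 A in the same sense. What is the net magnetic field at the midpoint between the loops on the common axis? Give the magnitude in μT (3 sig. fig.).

B ≈ 40.3 μT

Each loop contributes B = μ₀IR²/[2(R²+z²)^(3/2)] on the axis, with z measured from that loop.
Loop 1 (z = 0.01405 m): B₁ = 2.02×10⁻⁵ T. Loop 2 (z = 0.01405 m): B₂ = 2.02×10⁻⁵ T.
The fields add: B = B₁ + B₂ = 4.03×10⁻⁵ T.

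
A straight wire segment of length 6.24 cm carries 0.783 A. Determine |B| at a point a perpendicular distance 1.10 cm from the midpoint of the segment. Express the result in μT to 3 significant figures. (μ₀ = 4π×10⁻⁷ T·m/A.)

For a finite straight segment, B = (μ₀I/4πd)(sinθ₁ + sinθ₂), where θ₁, θ₂ are the angles from the perpendicular to each end.
The perpendicular from the point meets the wire at its midpoint, so each end is L/2 = 0.0312 m away along the wire.
sinθ₁ = 0.0312/√(0.0312²+0.011²) = 0.9431; sinθ₂ = 0.0312/√(0.0312²+0.011²) = 0.9431.
B = (4π×10⁻⁷ × 0.783) / (4π × 0.011) × (0.9431 + 0.9431) = 1.34×10⁻⁵ T.

B ≈ 13.4 μT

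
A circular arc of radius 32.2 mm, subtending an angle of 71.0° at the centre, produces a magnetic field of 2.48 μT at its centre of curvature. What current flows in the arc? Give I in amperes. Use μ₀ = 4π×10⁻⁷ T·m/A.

I ≈ 0.644 A

For a circular arc, B = μ₀Iφ/(4πR) with φ in radians; here φ = 1.239 rad.
So I = 4πRB/(μ₀φ) = 4π × 0.0322 × 2.48×10⁻⁶ / (4π×10⁻⁷ × 1.239) = 0.644 A.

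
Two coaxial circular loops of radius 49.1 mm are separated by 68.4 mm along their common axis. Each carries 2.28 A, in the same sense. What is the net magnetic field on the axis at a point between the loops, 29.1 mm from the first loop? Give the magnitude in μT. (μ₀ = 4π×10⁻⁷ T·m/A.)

B ≈ 32.5 μT

Each loop contributes B = μ₀IR²/[2(R²+z²)^(3/2)] on the axis, with z measured from that loop.
Loop 1 (z = 0.0291 m): B₁ = 1.86×10⁻⁵ T. Loop 2 (z = 0.0393 m): B₂ = 1.39×10⁻⁵ T.
The fields add: B = B₁ + B₂ = 3.25×10⁻⁵ T.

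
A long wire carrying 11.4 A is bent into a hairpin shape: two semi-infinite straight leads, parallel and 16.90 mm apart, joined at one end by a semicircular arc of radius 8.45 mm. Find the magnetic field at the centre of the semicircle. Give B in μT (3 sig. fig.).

The semicircular arc contributes B_arc = μ₀I·π/(4πR) = μ₀I/(4R) = 4.24×10⁻⁴ T.
Each semi-infinite lead is at perpendicular distance R = 0.00845 m from the centre, with the perpendicular foot at its near end, so it contributes μ₀I/(4πR); both point the same way, together 2.70×10⁻⁴ T.
Arc and leads all point the same direction: B = 4.24×10⁻⁴ + 2.70×10⁻⁴ = 6.94×10⁻⁴ T.

B ≈ 694 μT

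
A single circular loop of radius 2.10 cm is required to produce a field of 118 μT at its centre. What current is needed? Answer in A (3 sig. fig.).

At the centre of a circular loop B = μ₀I/(2R), so I = 2RB/μ₀.
With R = 0.021 m, I = 2 × 0.021 × 1.18×10⁻⁴ / (4π×10⁻⁷) = 3.94 A.

I ≈ 3.94 A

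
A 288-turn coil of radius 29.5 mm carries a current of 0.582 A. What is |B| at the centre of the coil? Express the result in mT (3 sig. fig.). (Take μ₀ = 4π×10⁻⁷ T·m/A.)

B ≈ 3.57 mT

For an N-turn flat coil, B = Nμ₀I/(2R) with R = 0.0295 m.
B = 288 × 1.24×10⁻⁵ T = 3.57×10⁻³ T.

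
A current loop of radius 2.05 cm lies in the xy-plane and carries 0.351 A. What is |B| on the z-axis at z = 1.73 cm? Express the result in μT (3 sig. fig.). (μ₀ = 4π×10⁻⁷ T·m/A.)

B ≈ 4.80 μT

On the axis of a circular loop, B = μ₀IR² / [2(R²+z²)^(3/2)].
R² + z² = (0.0205)² + (0.0173)² = 0.0007195 m², and (R²+z²)^(3/2) = 1.93×10⁻⁵ m³.
B = (4π×10⁻⁷ × 0.351 × 0.0004202) / (2 × 1.93×10⁻⁵) = 4.80×10⁻⁶ T.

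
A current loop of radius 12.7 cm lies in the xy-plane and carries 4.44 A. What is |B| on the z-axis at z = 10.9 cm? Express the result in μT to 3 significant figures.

B ≈ 9.60 μT

On the axis of a circular loop, B = μ₀IR² / [2(R²+z²)^(3/2)].
R² + z² = (0.127)² + (0.109)² = 0.02801 m², and (R²+z²)^(3/2) = 4.69×10⁻³ m³.
B = (4π×10⁻⁷ × 4.44 × 0.01613) / (2 × 4.69×10⁻³) = 9.60×10⁻⁶ T.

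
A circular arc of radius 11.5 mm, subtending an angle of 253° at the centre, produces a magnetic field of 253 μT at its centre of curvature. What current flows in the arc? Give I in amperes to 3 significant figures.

I ≈ 6.59 A

For a circular arc, B = μ₀Iφ/(4πR) with φ in radians; here φ = 4.416 rad.
So I = 4πRB/(μ₀φ) = 4π × 0.0115 × 2.53×10⁻⁴ / (4π×10⁻⁷ × 4.416) = 6.59 A.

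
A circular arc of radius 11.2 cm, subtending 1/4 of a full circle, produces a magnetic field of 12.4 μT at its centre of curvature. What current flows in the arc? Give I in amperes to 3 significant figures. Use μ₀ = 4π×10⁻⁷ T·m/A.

I ≈ 8.84 A

For a circular arc, B = μ₀Iφ/(4πR) with φ in radians; here φ = 1.571 rad.
So I = 4πRB/(μ₀φ) = 4π × 0.112 × 1.24×10⁻⁵ / (4π×10⁻⁷ × 1.571) = 8.84 A.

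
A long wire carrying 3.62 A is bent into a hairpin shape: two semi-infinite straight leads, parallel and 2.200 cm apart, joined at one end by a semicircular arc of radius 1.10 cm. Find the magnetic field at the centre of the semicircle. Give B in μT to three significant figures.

B ≈ 169 μT

The semicircular arc contributes B_arc = μ₀I·π/(4πR) = μ₀I/(4R) = 1.03×10⁻⁴ T.
Each semi-infinite lead is at perpendicular distance R = 0.011 m from the centre, with the perpendicular foot at its near end, so it contributes μ₀I/(4πR); both point the same way, together 6.58×10⁻⁵ T.
Arc and leads all point the same direction: B = 1.03×10⁻⁴ + 6.58×10⁻⁵ = 1.69×10⁻⁴ T.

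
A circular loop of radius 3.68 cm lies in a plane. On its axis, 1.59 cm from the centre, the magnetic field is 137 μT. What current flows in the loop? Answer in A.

I ≈ 10.4 A

On the axis of a loop, B = μ₀IR²/[2(R²+z²)^(3/2)], so I = 2B(R²+z²)^(3/2)/(μ₀R²).
R² + z² = 0.001354 + 0.0002528 = 0.001607 m²; raised to 3/2 gives 6.44×10⁻⁵ m³.
I = 2 × 1.37×10⁻⁴ × 6.44×10⁻⁵ / (1.26×10⁻⁶ × 0.001354) = 10.4 A.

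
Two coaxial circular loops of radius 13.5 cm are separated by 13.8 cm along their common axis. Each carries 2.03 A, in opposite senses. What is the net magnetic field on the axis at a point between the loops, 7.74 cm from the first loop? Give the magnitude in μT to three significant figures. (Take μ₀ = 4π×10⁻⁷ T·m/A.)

B ≈ 1.01 μT

Each loop contributes B = μ₀IR²/[2(R²+z²)^(3/2)] on the axis, with z measured from that loop.
Loop 1 (z = 0.0774 m): B₁ = 6.17×10⁻⁶ T. Loop 2 (z = 0.0606 m): B₂ = 7.17×10⁻⁶ T.
The fields oppose: B = |B₁ − B₂| = 1.01×10⁻⁶ T.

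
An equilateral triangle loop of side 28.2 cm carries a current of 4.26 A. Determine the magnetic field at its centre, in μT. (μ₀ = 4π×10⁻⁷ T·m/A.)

Each side is a finite straight segment at perpendicular distance d = a/(2 tan(π/3)) = 0.08141 m from the centre, with end-angles ±π/3.
One side contributes B₁ = (μ₀I/4πd)·2 sin(π/3) = 9.06×10⁻⁶ T.
All 3 sides add in the same direction: B = 3 × 9.06×10⁻⁶ = 2.72×10⁻⁵ T.

B ≈ 27.2 μT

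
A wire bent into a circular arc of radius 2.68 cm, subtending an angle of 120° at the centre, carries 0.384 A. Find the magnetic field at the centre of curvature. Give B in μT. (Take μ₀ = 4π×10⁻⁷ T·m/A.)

B ≈ 3.00 μT

The Biot–Savart field of a circular arc at its centre is B = μ₀Iφ/(4πR), with φ = 2.094 rad.
B = (4π×10⁻⁷ × 0.384 × 2.094) / (4π × 0.0268) = 3.00×10⁻⁶ T.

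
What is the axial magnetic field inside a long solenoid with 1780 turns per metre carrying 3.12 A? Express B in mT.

B ≈ 6.98 mT

Inside a long solenoid, B = μ₀nI with n = 1780 turns/m.
B = 4π×10⁻⁷ × 1780 × 3.12 = 6.98×10⁻³ T.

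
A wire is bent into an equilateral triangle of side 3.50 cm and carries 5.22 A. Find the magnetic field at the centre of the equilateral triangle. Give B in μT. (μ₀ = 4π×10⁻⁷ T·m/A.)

B ≈ 268 μT

Each side is a finite straight segment at perpendicular distance d = a/(2 tan(π/3)) = 0.0101 m from the centre, with end-angles ±π/3.
One side contributes B₁ = (μ₀I/4πd)·2 sin(π/3) = 8.95×10⁻⁵ T.
All 3 sides add in the same direction: B = 3 × 8.95×10⁻⁵ = 2.68×10⁻⁴ T.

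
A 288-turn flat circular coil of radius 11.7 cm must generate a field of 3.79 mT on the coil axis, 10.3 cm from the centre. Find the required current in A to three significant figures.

For an N-turn coil, B = Nμ₀IR²/[2(R²+z²)^(3/2)] with R = 0.117 m, z = 0.103 m, so I = 2B(R²+z²)^(3/2)/(Nμ₀R²) = 2 × 3.79×10⁻³ × 3.79×10⁻³ / (288 × 4π×10⁻⁷ × 0.01369) = 5.79 A.

I ≈ 5.79 A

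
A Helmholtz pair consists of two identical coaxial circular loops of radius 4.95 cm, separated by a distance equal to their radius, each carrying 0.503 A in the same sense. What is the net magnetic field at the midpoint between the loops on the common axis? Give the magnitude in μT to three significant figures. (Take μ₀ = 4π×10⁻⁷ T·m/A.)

Each loop contributes B = μ₀IR²/[2(R²+z²)^(3/2)] on the axis, with z measured from that loop.
Loop 1 (z = 0.02475 m): B₁ = 4.57×10⁻⁶ T. Loop 2 (z = 0.02475 m): B₂ = 4.57×10⁻⁶ T.
The fields add: B = B₁ + B₂ = 9.14×10⁻⁶ T.

B ≈ 9.14 μT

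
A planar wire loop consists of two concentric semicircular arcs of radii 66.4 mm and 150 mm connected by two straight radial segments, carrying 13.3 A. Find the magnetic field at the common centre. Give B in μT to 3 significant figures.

The radial connectors point toward the centre, so dl × r̂ = 0 and they contribute nothing.
Each semicircle gives μ₀I/(4R): inner arc 6.29×10⁻⁵ T, outer arc 2.79×10⁻⁵ T.
The two arcs carry current in opposite angular senses, so their fields oppose: B = |6.29×10⁻⁵ − 2.79×10⁻⁵| = 3.51×10⁻⁵ T.

B ≈ 35.1 μT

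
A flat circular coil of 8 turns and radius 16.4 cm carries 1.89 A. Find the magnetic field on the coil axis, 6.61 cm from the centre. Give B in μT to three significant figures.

B ≈ 46.2 μT

For an N-turn flat coil, B = Nμ₀IR²/[2(R²+z²)^(3/2)] with R = 0.164 m, z = 0.0661 m.
B = 8 × 5.78×10⁻⁶ T = 4.62×10⁻⁵ T.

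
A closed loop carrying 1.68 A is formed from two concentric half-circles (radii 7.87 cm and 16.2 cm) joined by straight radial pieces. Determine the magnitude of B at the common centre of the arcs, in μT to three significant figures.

The radial connectors point toward the centre, so dl × r̂ = 0 and they contribute nothing.
Each semicircle gives μ₀I/(4R): inner arc 6.71×10⁻⁶ T, outer arc 3.26×10⁻⁶ T.
The two arcs carry current in opposite angular senses, so their fields oppose: B = |6.71×10⁻⁶ − 3.26×10⁻⁶| = 3.45×10⁻⁶ T.

B ≈ 3.45 μT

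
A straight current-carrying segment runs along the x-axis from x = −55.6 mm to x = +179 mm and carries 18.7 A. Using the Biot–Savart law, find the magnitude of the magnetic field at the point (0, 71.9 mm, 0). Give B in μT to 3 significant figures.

For a finite straight segment, B = (μ₀I/4πd)(sinθ₁ + sinθ₂), where θ₁, θ₂ are the angles from the perpendicular to each end.
The perpendicular distance is d = 0.0719 m; the end-offsets along the wire are a = 0.0556 m and b = 0.179 m.
sinθ₁ = 0.0556/√(0.0556²+0.0719²) = 0.6117; sinθ₂ = 0.179/√(0.179²+0.0719²) = 0.9279.
B = (4π×10⁻⁷ × 18.7) / (4π × 0.0719) × (0.6117 + 0.9279) = 4.00×10⁻⁵ T.

B ≈ 40.0 μT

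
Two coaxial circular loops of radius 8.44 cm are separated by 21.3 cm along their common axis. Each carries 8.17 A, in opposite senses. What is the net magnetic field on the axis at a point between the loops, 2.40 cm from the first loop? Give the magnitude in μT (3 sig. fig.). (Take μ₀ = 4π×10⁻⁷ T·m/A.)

B ≈ 50.0 μT

Each loop contributes B = μ₀IR²/[2(R²+z²)^(3/2)] on the axis, with z measured from that loop.
Loop 1 (z = 0.024 m): B₁ = 5.41×10⁻⁵ T. Loop 2 (z = 0.189 m): B₂ = 4.12×10⁻⁶ T.
The fields oppose: B = |B₁ − B₂| = 5.00×10⁻⁵ T.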